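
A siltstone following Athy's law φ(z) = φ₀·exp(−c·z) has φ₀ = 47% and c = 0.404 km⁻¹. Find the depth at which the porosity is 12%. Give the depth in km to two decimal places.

Invert Athy's law: z = ln(φ₀/φ) / c
z = ln(0.47/0.12) / 0.404 = ln(3.917) / 0.404 = 1.3652 / 0.404 = 3.379 km

3.38 km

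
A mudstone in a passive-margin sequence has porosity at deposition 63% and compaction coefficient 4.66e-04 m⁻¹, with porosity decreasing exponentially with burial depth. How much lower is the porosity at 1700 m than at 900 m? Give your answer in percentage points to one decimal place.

Working in km (1 km = 1000 m; k in km⁻¹ = k in m⁻¹ × 1000):
phi(0.9) = 0.63·e^(−0.466×0.9) = 0.4142
phi(1.7) = 0.63·e^(−0.466×1.7) = 0.2853
Δphi = 0.4142 − 0.2853 = 0.1289

12.9 percentage points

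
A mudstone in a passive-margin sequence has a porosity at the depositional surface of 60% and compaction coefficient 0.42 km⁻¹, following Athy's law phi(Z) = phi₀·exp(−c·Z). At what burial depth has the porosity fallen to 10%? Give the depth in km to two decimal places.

Invert Athy's law: Z = ln(phi₀/phi) / c
Z = ln(0.6/0.1) / 0.42 = ln(6) / 0.42 = 1.7918 / 0.42 = 4.266 km

4.27 km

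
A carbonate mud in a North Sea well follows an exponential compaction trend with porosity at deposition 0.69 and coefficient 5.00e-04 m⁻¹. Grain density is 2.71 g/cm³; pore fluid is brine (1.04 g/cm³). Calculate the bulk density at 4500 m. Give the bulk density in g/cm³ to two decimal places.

2.59 g/cm³

Working in km (1 km = 1000 m; c in km⁻¹ = c in m⁻¹ × 1000):
Porosity at depth: n = 0.69·exp(−0.5×4.5) = 0.69×0.1054 = 0.0727
Bulk density: ρ_b = (1−n)ρ_g + n·ρ_f = 0.9273×2.71 + 0.0727×1.04
       = 2.513 + 0.076 = 2.589 g/cm³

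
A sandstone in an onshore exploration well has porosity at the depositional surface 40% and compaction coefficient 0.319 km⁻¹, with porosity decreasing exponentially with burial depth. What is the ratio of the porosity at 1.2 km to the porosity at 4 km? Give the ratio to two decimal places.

phi(Z₁)/phi(Z₂) = e^(−β·Z₁)/e^(−β·Z₂) = e^{β(Z₂−Z₁)}
= exp(0.319 × 2.8) = exp(0.8932) = 2.4429

2.44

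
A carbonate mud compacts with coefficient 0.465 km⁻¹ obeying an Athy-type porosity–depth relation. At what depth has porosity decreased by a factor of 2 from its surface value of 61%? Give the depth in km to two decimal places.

n/n₀ = 1/2 ⇒ exp(−k·Z) = 1/2 ⇒ Z = ln(2) / k
Z = 0.6931 / 0.465 = 1.491 km

1.49 km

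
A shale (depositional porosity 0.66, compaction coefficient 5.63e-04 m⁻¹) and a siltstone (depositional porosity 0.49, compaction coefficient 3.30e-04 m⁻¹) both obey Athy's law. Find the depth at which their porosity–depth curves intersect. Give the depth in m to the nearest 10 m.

Working in km (1 km = 1000 m; k in km⁻¹ = k in m⁻¹ × 1000):
Set phi₀ₐ e^(−kₐd) = phi₀ᵦ e^(−kᵦd) ⇒ ln(phi₀ₐ/phi₀ᵦ) = (kₐ − kᵦ)·d
d = ln(0.66/0.49) / (0.563 − 0.33) = 0.2978 / 0.233 = 1.278 km

1280 m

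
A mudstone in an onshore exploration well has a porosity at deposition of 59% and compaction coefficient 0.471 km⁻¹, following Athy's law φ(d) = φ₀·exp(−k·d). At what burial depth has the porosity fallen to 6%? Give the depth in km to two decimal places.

Invert Athy's law: d = ln(φ₀/φ) / k
d = ln(0.59/0.06) / 0.471 = ln(9.833) / 0.471 = 2.2858 / 0.471 = 4.853 km

4.85 km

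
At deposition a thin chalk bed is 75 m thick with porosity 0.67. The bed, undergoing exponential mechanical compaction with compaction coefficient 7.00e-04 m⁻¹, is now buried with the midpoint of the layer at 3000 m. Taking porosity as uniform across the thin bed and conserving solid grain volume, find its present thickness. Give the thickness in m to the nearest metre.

27 m

Working in km (1 km = 1000 m; β in km⁻¹ = β in m⁻¹ × 1000):
Porosity at 3 km: phi = 0.67·exp(−0.7×3) = 0.0820
Solid-volume conservation: h(1−phi) = h₀(1−phi₀) ⇒ h = h₀·(1−phi₀)/(1−phi)
h = 0.075 × (1 − 0.67)/(1 − 0.0820) = 0.075 × 0.3595 = 0.0270 km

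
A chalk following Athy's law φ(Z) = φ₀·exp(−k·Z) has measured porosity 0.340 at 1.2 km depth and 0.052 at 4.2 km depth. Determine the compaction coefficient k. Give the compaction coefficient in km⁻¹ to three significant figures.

0.626 km⁻¹

Athy: φ(Z) = φ₀ e^(−kZ) ⇒ φ₁/φ₂ = e^{k(Z₂−Z₁)} ⇒ k = ln(φ₁/φ₂)/(Z₂−Z₁)
k = ln(0.34/0.052) / (4.2 − 1.2) = ln(6.538) / 3 = 1.8777 / 3 = 0.6259 km⁻¹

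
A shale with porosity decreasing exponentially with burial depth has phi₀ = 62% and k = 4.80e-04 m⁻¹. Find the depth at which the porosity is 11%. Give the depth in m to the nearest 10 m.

Working in km (1 km = 1000 m; k in km⁻¹ = k in m⁻¹ × 1000):
Invert Athy's law: Z = ln(phi₀/phi) / k
Z = ln(0.62/0.11) / 0.48 = ln(5.636) / 0.48 = 1.7292 / 0.48 = 3.603 km

3600 m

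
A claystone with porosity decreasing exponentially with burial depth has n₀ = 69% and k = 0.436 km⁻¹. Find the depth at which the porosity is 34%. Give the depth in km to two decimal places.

1.62 km

Invert Athy's law: d = ln(n₀/n) / k
d = ln(0.69/0.34) / 0.436 = ln(2.029) / 0.436 = 0.7077 / 0.436 = 1.623 km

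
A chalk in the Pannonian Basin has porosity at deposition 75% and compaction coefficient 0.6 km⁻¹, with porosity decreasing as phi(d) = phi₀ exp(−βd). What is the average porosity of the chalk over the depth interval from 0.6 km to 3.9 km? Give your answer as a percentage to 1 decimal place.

22.8%

⟨phi⟩ = (1/(d₂−d₁)) ∫ phi₀ e^(−βd) dd = phi₀·(e^(−β·d₁) − e^(−β·d₂)) / (β·(d₂−d₁))
e^(−0.6×0.6) = 0.6977; e^(−0.6×3.9) = 0.0963
⟨phi⟩ = 0.75 × (0.6977 − 0.0963) / (0.6 × 3.3) = 0.75 × 0.3037 = 0.2278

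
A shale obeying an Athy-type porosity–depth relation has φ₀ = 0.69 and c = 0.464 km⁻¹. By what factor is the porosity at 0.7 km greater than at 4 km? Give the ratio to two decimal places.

4.62

φ(z₁)/φ(z₂) = e^(−c·z₁)/e^(−c·z₂) = e^{c(z₂−z₁)}
= exp(0.464 × 3.3) = exp(1.531) = 4.6237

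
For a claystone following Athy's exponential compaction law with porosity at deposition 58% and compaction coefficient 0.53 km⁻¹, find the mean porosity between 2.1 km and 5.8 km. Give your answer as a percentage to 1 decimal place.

8.4%

⟨φ⟩ = (1/(z₂−z₁)) ∫ φ₀ e^(−βz) dz = φ₀·(e^(−β·z₁) − e^(−β·z₂)) / (β·(z₂−z₁))
e^(−0.53×2.1) = 0.3286; e^(−0.53×5.8) = 0.0462
⟨φ⟩ = 0.58 × (0.3286 − 0.0462) / (0.53 × 3.7) = 0.58 × 0.1440 = 0.0835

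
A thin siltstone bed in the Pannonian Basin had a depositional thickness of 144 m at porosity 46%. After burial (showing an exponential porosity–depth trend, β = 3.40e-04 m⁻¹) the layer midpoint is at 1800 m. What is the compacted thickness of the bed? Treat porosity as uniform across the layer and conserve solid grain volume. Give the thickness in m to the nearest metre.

Working in km (1 km = 1000 m; β in km⁻¹ = β in m⁻¹ × 1000):
Porosity at 1.8 km: φ = 0.46·exp(−0.34×1.8) = 0.2494
Solid-volume conservation: h(1−φ) = h₀(1−φ₀) ⇒ h = h₀·(1−φ₀)/(1−φ)
h = 0.144 × (1 − 0.46)/(1 − 0.2494) = 0.144 × 0.7195 = 0.1036 km

104 m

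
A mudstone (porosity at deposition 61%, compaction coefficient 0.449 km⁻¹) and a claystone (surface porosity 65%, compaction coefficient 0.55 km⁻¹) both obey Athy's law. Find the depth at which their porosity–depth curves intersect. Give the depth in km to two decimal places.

0.63 km

Set phi₀ₐ e^(−cₐz) = phi₀ᵦ e^(−cᵦz) ⇒ ln(phi₀ₐ/phi₀ᵦ) = (cₐ − cᵦ)·z
z = ln(0.61/0.65) / (0.449 − 0.55) = -0.0635 / -0.101 = 0.629 km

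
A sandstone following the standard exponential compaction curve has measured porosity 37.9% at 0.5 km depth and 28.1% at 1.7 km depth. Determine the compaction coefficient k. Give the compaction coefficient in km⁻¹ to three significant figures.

0.249 km⁻¹

Athy: phi(z) = phi₀ e^(−kz) ⇒ phi₁/phi₂ = e^{k(z₂−z₁)} ⇒ k = ln(phi₁/phi₂)/(z₂−z₁)
k = ln(0.379/0.281) / (1.7 − 0.5) = ln(1.349) / 1.2 = 0.2992 / 1.2 = 0.2493 km⁻¹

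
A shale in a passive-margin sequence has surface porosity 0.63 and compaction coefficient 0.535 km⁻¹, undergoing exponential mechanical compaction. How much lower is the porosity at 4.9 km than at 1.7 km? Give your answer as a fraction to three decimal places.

0.208

φ(1.7) = 0.63·e^(−0.535×1.7) = 0.2537
φ(4.9) = 0.63·e^(−0.535×4.9) = 0.0458
Δφ = 0.2537 − 0.0458 = 0.2079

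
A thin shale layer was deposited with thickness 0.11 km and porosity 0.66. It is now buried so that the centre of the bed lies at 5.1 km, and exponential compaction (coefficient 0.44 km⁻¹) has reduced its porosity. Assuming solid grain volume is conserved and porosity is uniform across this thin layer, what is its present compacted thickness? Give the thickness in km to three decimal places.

Porosity at 5.1 km: φ = 0.66·exp(−0.44×5.1) = 0.0700
Solid-volume conservation: h(1−φ) = h₀(1−φ₀) ⇒ h = h₀·(1−φ₀)/(1−φ)
h = 0.11 × (1 − 0.66)/(1 − 0.0700) = 0.11 × 0.3656 = 0.0402 km

0.040 km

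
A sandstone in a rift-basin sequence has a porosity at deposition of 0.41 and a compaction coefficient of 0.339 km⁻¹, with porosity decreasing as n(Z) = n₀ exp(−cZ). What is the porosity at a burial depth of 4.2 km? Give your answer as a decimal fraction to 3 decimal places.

n = n₀·exp(−c·Z) = 0.41 × exp(−0.339 × 4.2) = 0.41 × exp(−1.424)
  = 0.41 × 0.2408 = 0.0987

0.099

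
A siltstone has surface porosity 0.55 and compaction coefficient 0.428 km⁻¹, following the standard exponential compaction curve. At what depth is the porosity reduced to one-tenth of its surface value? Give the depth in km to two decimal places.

5.38 km

φ/φ₀ = 1/10 ⇒ exp(−k·z) = 1/10 ⇒ z = ln(10) / k
z = 2.3026 / 0.428 = 5.380 km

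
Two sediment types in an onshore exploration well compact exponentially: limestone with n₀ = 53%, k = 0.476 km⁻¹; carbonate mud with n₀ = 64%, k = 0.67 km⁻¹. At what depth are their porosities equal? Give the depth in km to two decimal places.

Set n₀ₐ e^(−kₐz) = n₀ᵦ e^(−kᵦz) ⇒ ln(n₀ₐ/n₀ᵦ) = (kₐ − kᵦ)·z
z = ln(0.53/0.64) / (0.476 − 0.67) = -0.1886 / -0.194 = 0.972 km

0.97 km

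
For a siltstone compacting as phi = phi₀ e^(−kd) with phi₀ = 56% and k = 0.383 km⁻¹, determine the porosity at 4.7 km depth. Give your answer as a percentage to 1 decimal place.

9.3%

phi = phi₀·exp(−k·d) = 0.56 × exp(−0.383 × 4.7) = 0.56 × exp(−1.8)
  = 0.56 × 0.1653 = 0.0926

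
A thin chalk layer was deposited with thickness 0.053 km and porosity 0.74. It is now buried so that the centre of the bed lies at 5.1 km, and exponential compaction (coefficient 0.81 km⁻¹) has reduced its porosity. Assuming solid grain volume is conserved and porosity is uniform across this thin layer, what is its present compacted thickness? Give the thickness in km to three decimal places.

0.014 km

Porosity at 5.1 km: phi = 0.74·exp(−0.81×5.1) = 0.0119
Solid-volume conservation: h(1−phi) = h₀(1−phi₀) ⇒ h = h₀·(1−phi₀)/(1−phi)
h = 0.053 × (1 − 0.74)/(1 − 0.0119) = 0.053 × 0.2631 = 0.0139 km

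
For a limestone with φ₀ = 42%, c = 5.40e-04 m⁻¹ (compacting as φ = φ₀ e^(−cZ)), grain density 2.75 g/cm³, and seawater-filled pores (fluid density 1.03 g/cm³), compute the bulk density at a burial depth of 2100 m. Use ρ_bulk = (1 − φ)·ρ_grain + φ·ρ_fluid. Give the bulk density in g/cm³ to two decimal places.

2.52 g/cm³

Working in km (1 km = 1000 m; c in km⁻¹ = c in m⁻¹ × 1000):
Porosity at depth: φ = 0.42·exp(−0.54×2.1) = 0.42×0.3217 = 0.1351
Bulk density: ρ_b = (1−φ)ρ_g + φ·ρ_f = 0.8649×2.75 + 0.1351×1.03
       = 2.378 + 0.139 = 2.518 g/cm³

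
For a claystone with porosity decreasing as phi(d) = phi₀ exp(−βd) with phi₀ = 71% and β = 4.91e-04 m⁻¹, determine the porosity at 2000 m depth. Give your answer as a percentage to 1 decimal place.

Working in km (1 km = 1000 m; β in km⁻¹ = β in m⁻¹ × 1000):
phi = phi₀·exp(−β·d) = 0.71 × exp(−0.491 × 2) = 0.71 × exp(−0.982)
  = 0.71 × 0.3746 = 0.2659

26.6%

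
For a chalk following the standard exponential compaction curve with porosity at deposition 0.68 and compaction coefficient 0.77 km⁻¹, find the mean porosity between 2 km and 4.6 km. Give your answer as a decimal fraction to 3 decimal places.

0.063

⟨φ⟩ = (1/(d₂−d₁)) ∫ φ₀ e^(−kd) dd = φ₀·(e^(−k·d₁) − e^(−k·d₂)) / (k·(d₂−d₁))
e^(−0.77×2) = 0.2144; e^(−0.77×4.6) = 0.0290
⟨φ⟩ = 0.68 × (0.2144 − 0.0290) / (0.77 × 2.6) = 0.68 × 0.0926 = 0.0630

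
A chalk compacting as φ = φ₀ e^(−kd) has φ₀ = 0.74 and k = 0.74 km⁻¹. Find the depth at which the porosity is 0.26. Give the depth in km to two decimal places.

Invert Athy's law: d = ln(φ₀/φ) / k
d = ln(0.74/0.26) / 0.74 = ln(2.846) / 0.74 = 1.0460 / 0.74 = 1.413 km

1.41 km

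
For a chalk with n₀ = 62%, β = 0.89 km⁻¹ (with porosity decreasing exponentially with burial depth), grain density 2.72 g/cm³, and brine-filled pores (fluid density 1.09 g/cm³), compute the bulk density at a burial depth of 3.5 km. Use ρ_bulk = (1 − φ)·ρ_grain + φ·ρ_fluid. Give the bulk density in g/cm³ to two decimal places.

Porosity at depth: n = 0.62·exp(−0.89×3.5) = 0.62×0.0444 = 0.0275
Bulk density: ρ_b = (1−n)ρ_g + n·ρ_f = 0.9725×2.72 + 0.0275×1.09
       = 2.645 + 0.030 = 2.675 g/cm³

2.68 g/cm³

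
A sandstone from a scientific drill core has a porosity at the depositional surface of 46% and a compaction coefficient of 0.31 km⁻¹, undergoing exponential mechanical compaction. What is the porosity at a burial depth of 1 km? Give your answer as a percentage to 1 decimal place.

33.7%

n = n₀·exp(−c·z) = 0.46 × exp(−0.31 × 1) = 0.46 × exp(−0.31)
  = 0.46 × 0.7334 = 0.3374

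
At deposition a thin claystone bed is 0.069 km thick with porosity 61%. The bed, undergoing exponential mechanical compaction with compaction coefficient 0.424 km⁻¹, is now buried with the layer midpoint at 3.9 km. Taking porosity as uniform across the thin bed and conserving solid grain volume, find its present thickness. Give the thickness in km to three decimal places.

0.030 km

Porosity at 3.9 km: φ = 0.61·exp(−0.424×3.9) = 0.1167
Solid-volume conservation: h(1−φ) = h₀(1−φ₀) ⇒ h = h₀·(1−φ₀)/(1−φ)
h = 0.069 × (1 − 0.61)/(1 − 0.1167) = 0.069 × 0.4415 = 0.0305 km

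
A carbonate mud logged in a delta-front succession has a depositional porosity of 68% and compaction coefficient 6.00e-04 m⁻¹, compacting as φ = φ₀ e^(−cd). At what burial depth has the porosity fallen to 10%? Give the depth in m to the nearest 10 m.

Working in km (1 km = 1000 m; c in km⁻¹ = c in m⁻¹ × 1000):
Invert Athy's law: d = ln(φ₀/φ) / c
d = ln(0.68/0.1) / 0.6 = ln(6.8) / 0.6 = 1.9169 / 0.6 = 3.195 km

3190 m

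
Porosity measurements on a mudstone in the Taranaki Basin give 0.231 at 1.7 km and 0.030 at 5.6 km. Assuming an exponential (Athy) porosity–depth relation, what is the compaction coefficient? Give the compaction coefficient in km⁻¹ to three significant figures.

Athy: phi(d) = phi₀ e^(−cd) ⇒ phi₁/phi₂ = e^{c(d₂−d₁)} ⇒ c = ln(phi₁/phi₂)/(d₂−d₁)
c = ln(0.231/0.03) / (5.6 − 1.7) = ln(7.7) / 3.9 = 2.0412 / 3.9 = 0.5234 km⁻¹

0.523 km⁻¹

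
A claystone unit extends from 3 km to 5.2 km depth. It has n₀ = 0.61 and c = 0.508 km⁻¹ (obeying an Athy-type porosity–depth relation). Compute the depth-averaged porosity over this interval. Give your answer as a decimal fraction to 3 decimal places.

0.080

⟨n⟩ = (1/(Z₂−Z₁)) ∫ n₀ e^(−cZ) dZ = n₀·(e^(−c·Z₁) − e^(−c·Z₂)) / (c·(Z₂−Z₁))
e^(−0.508×3) = 0.2178; e^(−0.508×5.2) = 0.0712
⟨n⟩ = 0.61 × (0.2178 − 0.0712) / (0.508 × 2.2) = 0.61 × 0.1312 = 0.0800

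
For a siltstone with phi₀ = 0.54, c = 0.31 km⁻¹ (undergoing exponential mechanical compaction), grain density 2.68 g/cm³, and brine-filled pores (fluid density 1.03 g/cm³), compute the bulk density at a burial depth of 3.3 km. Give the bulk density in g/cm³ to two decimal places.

2.36 g/cm³

Porosity at depth: phi = 0.54·exp(−0.31×3.3) = 0.54×0.3595 = 0.1941
Bulk density: ρ_b = (1−phi)ρ_g + phi·ρ_f = 0.8059×2.68 + 0.1941×1.03
       = 2.160 + 0.200 = 2.360 g/cm³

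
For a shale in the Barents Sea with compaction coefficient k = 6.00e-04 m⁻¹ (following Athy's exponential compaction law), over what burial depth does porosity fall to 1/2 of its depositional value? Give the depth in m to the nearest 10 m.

Working in km (1 km = 1000 m; k in km⁻¹ = k in m⁻¹ × 1000):
phi/phi₀ = 1/2 ⇒ exp(−k·Z) = 1/2 ⇒ Z = ln(2) / k
Z = 0.6931 / 0.6 = 1.155 km

1160 m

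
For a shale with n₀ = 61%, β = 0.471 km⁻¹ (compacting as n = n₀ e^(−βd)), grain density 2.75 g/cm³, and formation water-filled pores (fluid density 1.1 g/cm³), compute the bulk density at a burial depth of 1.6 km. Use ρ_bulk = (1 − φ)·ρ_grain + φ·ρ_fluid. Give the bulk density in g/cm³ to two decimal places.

2.28 g/cm³

Porosity at depth: n = 0.61·exp(−0.471×1.6) = 0.61×0.4707 = 0.2871
Bulk density: ρ_b = (1−n)ρ_g + n·ρ_f = 0.7129×2.75 + 0.2871×1.1
       = 1.960 + 0.316 = 2.276 g/cm³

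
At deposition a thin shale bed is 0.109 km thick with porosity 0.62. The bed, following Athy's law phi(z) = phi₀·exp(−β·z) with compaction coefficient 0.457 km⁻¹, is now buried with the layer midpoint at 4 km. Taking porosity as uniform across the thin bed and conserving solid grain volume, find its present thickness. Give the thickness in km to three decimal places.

0.046 km

Porosity at 4 km: phi = 0.62·exp(−0.457×4) = 0.0997
Solid-volume conservation: h(1−phi) = h₀(1−phi₀) ⇒ h = h₀·(1−phi₀)/(1−phi)
h = 0.109 × (1 − 0.62)/(1 − 0.0997) = 0.109 × 0.4221 = 0.0460 km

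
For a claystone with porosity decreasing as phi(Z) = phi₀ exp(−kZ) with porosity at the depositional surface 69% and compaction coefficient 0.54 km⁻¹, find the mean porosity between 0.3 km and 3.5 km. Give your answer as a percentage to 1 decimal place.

⟨phi⟩ = (1/(Z₂−Z₁)) ∫ phi₀ e^(−kZ) dZ = phi₀·(e^(−k·Z₁) − e^(−k·Z₂)) / (k·(Z₂−Z₁))
e^(−0.54×0.3) = 0.8504; e^(−0.54×3.5) = 0.1511
⟨phi⟩ = 0.69 × (0.8504 − 0.1511) / (0.54 × 3.2) = 0.69 × 0.4047 = 0.2793

27.9%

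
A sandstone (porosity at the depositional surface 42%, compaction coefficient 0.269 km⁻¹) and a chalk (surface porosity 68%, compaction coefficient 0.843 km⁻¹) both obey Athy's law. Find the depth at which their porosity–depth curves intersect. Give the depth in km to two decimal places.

Set n₀ₐ e^(−cₐZ) = n₀ᵦ e^(−cᵦZ) ⇒ ln(n₀ₐ/n₀ᵦ) = (cₐ − cᵦ)·Z
Z = ln(0.42/0.68) / (0.269 − 0.843) = -0.4818 / -0.574 = 0.839 km

0.84 km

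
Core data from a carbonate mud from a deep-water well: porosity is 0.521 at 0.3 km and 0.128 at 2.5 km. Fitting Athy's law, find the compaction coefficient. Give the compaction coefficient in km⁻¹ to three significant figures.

0.638 km⁻¹

Athy: phi(d) = phi₀ e^(−kd) ⇒ phi₁/phi₂ = e^{k(d₂−d₁)} ⇒ k = ln(phi₁/phi₂)/(d₂−d₁)
k = ln(0.521/0.128) / (2.5 − 0.3) = ln(4.07) / 2.2 = 1.4037 / 2.2 = 0.6381 km⁻¹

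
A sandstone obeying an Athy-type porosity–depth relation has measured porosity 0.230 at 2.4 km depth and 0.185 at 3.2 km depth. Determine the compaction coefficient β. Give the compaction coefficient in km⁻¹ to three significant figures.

Athy: phi(Z) = phi₀ e^(−βZ) ⇒ phi₁/phi₂ = e^{β(Z₂−Z₁)} ⇒ β = ln(phi₁/phi₂)/(Z₂−Z₁)
β = ln(0.23/0.185) / (3.2 − 2.4) = ln(1.243) / 0.8 = 0.2177 / 0.8 = 0.2722 km⁻¹

0.272 km⁻¹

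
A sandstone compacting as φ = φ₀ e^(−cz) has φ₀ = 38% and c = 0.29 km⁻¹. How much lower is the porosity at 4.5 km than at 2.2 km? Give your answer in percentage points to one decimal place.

φ(2.2) = 0.38·e^(−0.29×2.2) = 0.2008
φ(4.5) = 0.38·e^(−0.29×4.5) = 0.1030
Δφ = 0.2008 − 0.1030 = 0.0977

9.8 percentage points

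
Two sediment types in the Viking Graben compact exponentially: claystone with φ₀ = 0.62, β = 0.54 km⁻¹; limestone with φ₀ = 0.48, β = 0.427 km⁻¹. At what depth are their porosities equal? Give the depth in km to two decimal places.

2.26 km

Set φ₀ₐ e^(−βₐZ) = φ₀ᵦ e^(−βᵦZ) ⇒ ln(φ₀ₐ/φ₀ᵦ) = (βₐ − βᵦ)·Z
Z = ln(0.62/0.48) / (0.54 − 0.427) = 0.2559 / 0.113 = 2.265 km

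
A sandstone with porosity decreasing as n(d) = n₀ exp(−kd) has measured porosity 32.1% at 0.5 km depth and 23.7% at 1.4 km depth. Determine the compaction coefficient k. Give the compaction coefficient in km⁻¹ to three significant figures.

0.337 km⁻¹

Athy: n(d) = n₀ e^(−kd) ⇒ n₁/n₂ = e^{k(d₂−d₁)} ⇒ k = ln(n₁/n₂)/(d₂−d₁)
k = ln(0.321/0.237) / (1.4 − 0.5) = ln(1.354) / 0.9 = 0.3034 / 0.9 = 0.3371 km⁻¹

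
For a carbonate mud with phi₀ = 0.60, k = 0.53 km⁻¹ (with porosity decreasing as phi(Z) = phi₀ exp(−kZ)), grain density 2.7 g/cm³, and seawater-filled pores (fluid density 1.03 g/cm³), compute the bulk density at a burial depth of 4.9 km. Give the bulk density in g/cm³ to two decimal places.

2.63 g/cm³

Porosity at depth: phi = 0.6·exp(−0.53×4.9) = 0.6×0.0745 = 0.0447
Bulk density: ρ_b = (1−phi)ρ_g + phi·ρ_f = 0.9553×2.7 + 0.0447×1.03
       = 2.579 + 0.046 = 2.625 g/cm³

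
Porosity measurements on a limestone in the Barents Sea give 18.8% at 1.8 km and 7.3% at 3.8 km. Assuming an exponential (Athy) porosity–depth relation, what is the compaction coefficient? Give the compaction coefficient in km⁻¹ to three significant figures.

Athy: φ(z) = φ₀ e^(−cz) ⇒ φ₁/φ₂ = e^{c(z₂−z₁)} ⇒ c = ln(φ₁/φ₂)/(z₂−z₁)
c = ln(0.188/0.073) / (3.8 − 1.8) = ln(2.575) / 2 = 0.9460 / 2 = 0.473 km⁻¹

0.473 km⁻¹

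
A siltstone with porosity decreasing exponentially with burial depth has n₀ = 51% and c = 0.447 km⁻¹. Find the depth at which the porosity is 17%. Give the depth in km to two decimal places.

2.46 km

Invert Athy's law: Z = ln(n₀/n) / c
Z = ln(0.51/0.17) / 0.447 = ln(3) / 0.447 = 1.0986 / 0.447 = 2.458 km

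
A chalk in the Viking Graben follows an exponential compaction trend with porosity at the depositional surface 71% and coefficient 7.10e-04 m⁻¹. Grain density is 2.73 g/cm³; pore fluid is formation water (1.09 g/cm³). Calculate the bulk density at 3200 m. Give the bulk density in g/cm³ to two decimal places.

2.61 g/cm³

Working in km (1 km = 1000 m; k in km⁻¹ = k in m⁻¹ × 1000):
Porosity at depth: n = 0.71·exp(−0.71×3.2) = 0.71×0.1031 = 0.0732
Bulk density: ρ_b = (1−n)ρ_g + n·ρ_f = 0.9268×2.73 + 0.0732×1.09
       = 2.530 + 0.080 = 2.610 g/cm³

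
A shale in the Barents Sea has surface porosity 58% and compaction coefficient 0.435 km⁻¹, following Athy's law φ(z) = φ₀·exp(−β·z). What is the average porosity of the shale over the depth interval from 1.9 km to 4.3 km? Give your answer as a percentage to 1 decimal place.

15.8%

⟨φ⟩ = (1/(z₂−z₁)) ∫ φ₀ e^(−βz) dz = φ₀·(e^(−β·z₁) − e^(−β·z₂)) / (β·(z₂−z₁))
e^(−0.435×1.9) = 0.4376; e^(−0.435×4.3) = 0.1540
⟨φ⟩ = 0.58 × (0.4376 − 0.1540) / (0.435 × 2.4) = 0.58 × 0.2716 = 0.1575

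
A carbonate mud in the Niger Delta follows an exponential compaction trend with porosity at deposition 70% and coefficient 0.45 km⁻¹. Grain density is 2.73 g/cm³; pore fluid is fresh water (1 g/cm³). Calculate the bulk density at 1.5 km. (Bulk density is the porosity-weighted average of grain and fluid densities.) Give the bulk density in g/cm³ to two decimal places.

2.11 g/cm³

Porosity at depth: phi = 0.7·exp(−0.45×1.5) = 0.7×0.5092 = 0.3564
Bulk density: ρ_b = (1−phi)ρ_g + phi·ρ_f = 0.6436×2.73 + 0.3564×1
       = 1.757 + 0.356 = 2.113 g/cm³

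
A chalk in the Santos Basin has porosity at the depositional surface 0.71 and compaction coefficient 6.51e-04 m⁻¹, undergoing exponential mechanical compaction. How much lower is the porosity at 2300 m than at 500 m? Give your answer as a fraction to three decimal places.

0.354

Working in km (1 km = 1000 m; β in km⁻¹ = β in m⁻¹ × 1000):
φ(0.5) = 0.71·e^(−0.651×0.5) = 0.5127
φ(2.3) = 0.71·e^(−0.651×2.3) = 0.1589
Δφ = 0.5127 − 0.1589 = 0.3539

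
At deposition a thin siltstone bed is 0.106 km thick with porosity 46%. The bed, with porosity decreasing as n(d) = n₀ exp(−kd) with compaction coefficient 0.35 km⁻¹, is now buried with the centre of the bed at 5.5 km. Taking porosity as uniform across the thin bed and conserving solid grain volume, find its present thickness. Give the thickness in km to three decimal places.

Porosity at 5.5 km: n = 0.46·exp(−0.35×5.5) = 0.0671
Solid-volume conservation: h(1−n) = h₀(1−n₀) ⇒ h = h₀·(1−n₀)/(1−n)
h = 0.106 × (1 − 0.46)/(1 − 0.0671) = 0.106 × 0.5788 = 0.0614 km

0.061 km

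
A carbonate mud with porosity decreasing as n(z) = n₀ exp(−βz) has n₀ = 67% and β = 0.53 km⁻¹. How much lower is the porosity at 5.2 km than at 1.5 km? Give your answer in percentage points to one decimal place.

n(1.5) = 0.67·e^(−0.53×1.5) = 0.3026
n(5.2) = 0.67·e^(−0.53×5.2) = 0.0426
Δn = 0.3026 − 0.0426 = 0.2600

26.0 percentage points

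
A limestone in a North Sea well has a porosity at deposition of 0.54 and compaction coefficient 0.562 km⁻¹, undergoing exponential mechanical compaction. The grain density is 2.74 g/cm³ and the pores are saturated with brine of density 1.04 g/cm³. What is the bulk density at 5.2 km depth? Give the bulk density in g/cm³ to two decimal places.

Porosity at depth: phi = 0.54·exp(−0.562×5.2) = 0.54×0.0538 = 0.0291
Bulk density: ρ_b = (1−phi)ρ_g + phi·ρ_f = 0.9709×2.74 + 0.0291×1.04
       = 2.660 + 0.030 = 2.691 g/cm³

2.69 g/cm³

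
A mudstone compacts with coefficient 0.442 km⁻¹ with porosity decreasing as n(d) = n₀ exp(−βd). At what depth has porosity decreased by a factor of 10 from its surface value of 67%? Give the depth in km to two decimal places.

n/n₀ = 1/10 ⇒ exp(−β·d) = 1/10 ⇒ d = ln(10) / β
d = 2.3026 / 0.442 = 5.209 km

5.21 km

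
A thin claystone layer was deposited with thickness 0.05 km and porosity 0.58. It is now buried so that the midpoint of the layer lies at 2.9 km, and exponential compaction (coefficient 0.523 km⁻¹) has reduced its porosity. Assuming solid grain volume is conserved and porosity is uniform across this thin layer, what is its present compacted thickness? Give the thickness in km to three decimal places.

Porosity at 2.9 km: φ = 0.58·exp(−0.523×2.9) = 0.1273
Solid-volume conservation: h(1−φ) = h₀(1−φ₀) ⇒ h = h₀·(1−φ₀)/(1−φ)
h = 0.05 × (1 − 0.58)/(1 − 0.1273) = 0.05 × 0.4812 = 0.0241 km

0.024 km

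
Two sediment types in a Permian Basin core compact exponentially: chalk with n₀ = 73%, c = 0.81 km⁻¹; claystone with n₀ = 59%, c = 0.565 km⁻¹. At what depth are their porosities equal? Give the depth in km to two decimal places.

Set n₀ₐ e^(−cₐd) = n₀ᵦ e^(−cᵦd) ⇒ ln(n₀ₐ/n₀ᵦ) = (cₐ − cᵦ)·d
d = ln(0.73/0.59) / (0.81 − 0.565) = 0.2129 / 0.245 = 0.869 km

0.87 km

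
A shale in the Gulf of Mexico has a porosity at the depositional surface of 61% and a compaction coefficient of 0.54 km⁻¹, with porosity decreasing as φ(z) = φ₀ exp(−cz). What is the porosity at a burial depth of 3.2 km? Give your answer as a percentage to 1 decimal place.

φ = φ₀·exp(−c·z) = 0.61 × exp(−0.54 × 3.2) = 0.61 × exp(−1.728)
  = 0.61 × 0.1776 = 0.1084

10.8%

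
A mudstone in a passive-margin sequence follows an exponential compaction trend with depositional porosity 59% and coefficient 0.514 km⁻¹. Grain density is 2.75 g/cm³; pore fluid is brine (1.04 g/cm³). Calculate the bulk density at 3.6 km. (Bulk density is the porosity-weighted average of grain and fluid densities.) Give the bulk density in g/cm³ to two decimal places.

Porosity at depth: φ = 0.59·exp(−0.514×3.6) = 0.59×0.1572 = 0.0927
Bulk density: ρ_b = (1−φ)ρ_g + φ·ρ_f = 0.9073×2.75 + 0.0927×1.04
       = 2.495 + 0.096 = 2.591 g/cm³

2.59 g/cm³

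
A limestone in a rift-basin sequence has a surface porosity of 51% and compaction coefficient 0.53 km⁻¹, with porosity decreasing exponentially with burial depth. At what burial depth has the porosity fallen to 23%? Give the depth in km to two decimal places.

1.50 km

Invert Athy's law: Z = ln(n₀/n) / k
Z = ln(0.51/0.23) / 0.53 = ln(2.217) / 0.53 = 0.7963 / 0.53 = 1.503 km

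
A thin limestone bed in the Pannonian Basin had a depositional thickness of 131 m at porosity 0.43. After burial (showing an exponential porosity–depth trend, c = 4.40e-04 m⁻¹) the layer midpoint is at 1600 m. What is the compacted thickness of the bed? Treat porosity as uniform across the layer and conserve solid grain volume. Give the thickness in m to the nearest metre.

95 m

Working in km (1 km = 1000 m; c in km⁻¹ = c in m⁻¹ × 1000):
Porosity at 1.6 km: φ = 0.43·exp(−0.44×1.6) = 0.2127
Solid-volume conservation: h(1−φ) = h₀(1−φ₀) ⇒ h = h₀·(1−φ₀)/(1−φ)
h = 0.131 × (1 − 0.43)/(1 − 0.2127) = 0.131 × 0.7240 = 0.0948 km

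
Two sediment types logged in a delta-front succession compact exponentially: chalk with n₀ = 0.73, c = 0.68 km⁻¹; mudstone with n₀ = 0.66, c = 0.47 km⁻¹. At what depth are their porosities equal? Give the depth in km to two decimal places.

Set n₀ₐ e^(−cₐd) = n₀ᵦ e^(−cᵦd) ⇒ ln(n₀ₐ/n₀ᵦ) = (cₐ − cᵦ)·d
d = ln(0.73/0.66) / (0.68 − 0.47) = 0.1008 / 0.21 = 0.480 km

0.48 km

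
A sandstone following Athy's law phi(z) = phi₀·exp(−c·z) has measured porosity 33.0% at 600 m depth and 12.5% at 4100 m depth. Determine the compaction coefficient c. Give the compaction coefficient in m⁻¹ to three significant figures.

0.000277 m⁻¹

Working in km (1 km = 1000 m; c in km⁻¹ = c in m⁻¹ × 1000):
Athy: phi(z) = phi₀ e^(−cz) ⇒ phi₁/phi₂ = e^{c(z₂−z₁)} ⇒ c = ln(phi₁/phi₂)/(z₂−z₁)
c = ln(0.33/0.125) / (4.1 − 0.6) = ln(2.64) / 3.5 = 0.9708 / 3.5 = 0.2774 km⁻¹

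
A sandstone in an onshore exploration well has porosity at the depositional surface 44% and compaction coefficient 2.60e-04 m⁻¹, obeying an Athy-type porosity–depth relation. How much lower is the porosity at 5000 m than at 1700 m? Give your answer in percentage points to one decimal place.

16.3 percentage points

Working in km (1 km = 1000 m; c in km⁻¹ = c in m⁻¹ × 1000):
φ(1.7) = 0.44·e^(−0.26×1.7) = 0.2828
φ(5) = 0.44·e^(−0.26×5) = 0.1199
Δφ = 0.2828 − 0.1199 = 0.1629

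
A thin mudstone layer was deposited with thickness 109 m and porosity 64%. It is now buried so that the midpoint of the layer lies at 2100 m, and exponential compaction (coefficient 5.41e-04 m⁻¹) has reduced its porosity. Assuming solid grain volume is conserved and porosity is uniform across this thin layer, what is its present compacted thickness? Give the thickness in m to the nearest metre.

Working in km (1 km = 1000 m; k in km⁻¹ = k in m⁻¹ × 1000):
Porosity at 2.1 km: phi = 0.64·exp(−0.541×2.1) = 0.2055
Solid-volume conservation: h(1−phi) = h₀(1−phi₀) ⇒ h = h₀·(1−phi₀)/(1−phi)
h = 0.109 × (1 − 0.64)/(1 − 0.2055) = 0.109 × 0.4531 = 0.0494 km

49 m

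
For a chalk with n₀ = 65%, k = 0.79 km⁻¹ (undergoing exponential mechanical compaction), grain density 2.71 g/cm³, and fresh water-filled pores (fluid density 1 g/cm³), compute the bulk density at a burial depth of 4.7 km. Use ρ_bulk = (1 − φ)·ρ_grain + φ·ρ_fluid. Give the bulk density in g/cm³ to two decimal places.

2.68 g/cm³

Porosity at depth: n = 0.65·exp(−0.79×4.7) = 0.65×0.0244 = 0.0159
Bulk density: ρ_b = (1−n)ρ_g + n·ρ_f = 0.9841×2.71 + 0.0159×1
       = 2.667 + 0.016 = 2.683 g/cm³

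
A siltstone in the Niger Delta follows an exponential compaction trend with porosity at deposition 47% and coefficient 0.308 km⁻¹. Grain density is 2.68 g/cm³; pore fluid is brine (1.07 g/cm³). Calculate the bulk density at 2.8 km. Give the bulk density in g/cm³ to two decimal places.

2.36 g/cm³

Porosity at depth: φ = 0.47·exp(−0.308×2.8) = 0.47×0.4221 = 0.1984
Bulk density: ρ_b = (1−φ)ρ_g + φ·ρ_f = 0.8016×2.68 + 0.1984×1.07
       = 2.148 + 0.212 = 2.361 g/cm³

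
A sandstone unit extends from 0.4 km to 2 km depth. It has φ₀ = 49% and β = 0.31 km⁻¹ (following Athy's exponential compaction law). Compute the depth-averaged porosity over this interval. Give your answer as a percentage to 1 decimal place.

⟨φ⟩ = (1/(Z₂−Z₁)) ∫ φ₀ e^(−βZ) dZ = φ₀·(e^(−β·Z₁) − e^(−β·Z₂)) / (β·(Z₂−Z₁))
e^(−0.31×0.4) = 0.8834; e^(−0.31×2) = 0.5379
⟨φ⟩ = 0.49 × (0.8834 − 0.5379) / (0.31 × 1.6) = 0.49 × 0.6964 = 0.3413

34.1%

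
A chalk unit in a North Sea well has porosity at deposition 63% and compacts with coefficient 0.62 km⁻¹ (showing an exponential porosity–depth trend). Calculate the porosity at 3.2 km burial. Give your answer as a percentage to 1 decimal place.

8.7%

n = n₀·exp(−β·d) = 0.63 × exp(−0.62 × 3.2) = 0.63 × exp(−1.984)
  = 0.63 × 0.1375 = 0.0866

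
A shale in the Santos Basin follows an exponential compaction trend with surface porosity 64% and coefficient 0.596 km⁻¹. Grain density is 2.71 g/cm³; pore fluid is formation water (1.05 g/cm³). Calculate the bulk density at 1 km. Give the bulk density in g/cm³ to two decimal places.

2.12 g/cm³

Porosity at depth: phi = 0.64·exp(−0.596×1) = 0.64×0.5510 = 0.3526
Bulk density: ρ_b = (1−phi)ρ_g + phi·ρ_f = 0.6474×2.71 + 0.3526×1.05
       = 1.754 + 0.370 = 2.125 g/cm³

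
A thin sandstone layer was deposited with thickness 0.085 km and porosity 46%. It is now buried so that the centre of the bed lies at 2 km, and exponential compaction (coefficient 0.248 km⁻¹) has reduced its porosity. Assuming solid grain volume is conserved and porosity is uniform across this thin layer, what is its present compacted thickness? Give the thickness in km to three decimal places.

0.064 km

Porosity at 2 km: φ = 0.46·exp(−0.248×2) = 0.2801
Solid-volume conservation: h(1−φ) = h₀(1−φ₀) ⇒ h = h₀·(1−φ₀)/(1−φ)
h = 0.085 × (1 − 0.46)/(1 − 0.2801) = 0.085 × 0.7501 = 0.0638 km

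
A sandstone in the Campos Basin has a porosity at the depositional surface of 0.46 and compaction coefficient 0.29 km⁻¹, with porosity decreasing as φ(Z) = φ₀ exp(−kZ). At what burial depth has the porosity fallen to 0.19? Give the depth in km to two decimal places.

3.05 km

Invert Athy's law: Z = ln(φ₀/φ) / k
Z = ln(0.46/0.19) / 0.29 = ln(2.421) / 0.29 = 0.8842 / 0.29 = 3.049 km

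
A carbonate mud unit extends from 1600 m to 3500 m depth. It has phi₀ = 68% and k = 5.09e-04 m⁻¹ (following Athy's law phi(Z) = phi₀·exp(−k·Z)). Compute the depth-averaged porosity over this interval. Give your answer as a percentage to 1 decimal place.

19.3%

Working in km (1 km = 1000 m; k in km⁻¹ = k in m⁻¹ × 1000):
⟨phi⟩ = (1/(Z₂−Z₁)) ∫ phi₀ e^(−kZ) dZ = phi₀·(e^(−k·Z₁) − e^(−k·Z₂)) / (k·(Z₂−Z₁))
e^(−0.509×1.6) = 0.4429; e^(−0.509×3.5) = 0.1684
⟨phi⟩ = 0.68 × (0.4429 − 0.1684) / (0.509 × 1.9) = 0.68 × 0.2839 = 0.1930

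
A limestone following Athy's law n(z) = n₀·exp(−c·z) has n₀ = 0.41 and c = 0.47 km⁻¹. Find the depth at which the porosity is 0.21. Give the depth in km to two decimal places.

1.42 km

Invert Athy's law: z = ln(n₀/n) / c
z = ln(0.41/0.21) / 0.47 = ln(1.952) / 0.47 = 0.6690 / 0.47 = 1.424 km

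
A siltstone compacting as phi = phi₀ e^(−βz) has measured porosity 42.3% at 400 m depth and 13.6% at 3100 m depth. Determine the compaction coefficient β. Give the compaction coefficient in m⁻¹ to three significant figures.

0.000420 m⁻¹

Working in km (1 km = 1000 m; β in km⁻¹ = β in m⁻¹ × 1000):
Athy: phi(z) = phi₀ e^(−βz) ⇒ phi₁/phi₂ = e^{β(z₂−z₁)} ⇒ β = ln(phi₁/phi₂)/(z₂−z₁)
β = ln(0.423/0.136) / (3.1 − 0.4) = ln(3.11) / 2.7 = 1.1347 / 2.7 = 0.4203 km⁻¹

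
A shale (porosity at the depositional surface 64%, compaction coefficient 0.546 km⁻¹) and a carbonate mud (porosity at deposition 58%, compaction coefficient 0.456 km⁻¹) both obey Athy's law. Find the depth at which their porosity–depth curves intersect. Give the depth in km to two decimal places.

Set φ₀ₐ e^(−kₐZ) = φ₀ᵦ e^(−kᵦZ) ⇒ ln(φ₀ₐ/φ₀ᵦ) = (kₐ − kᵦ)·Z
Z = ln(0.64/0.58) / (0.546 − 0.456) = 0.0984 / 0.09 = 1.094 km

1.09 km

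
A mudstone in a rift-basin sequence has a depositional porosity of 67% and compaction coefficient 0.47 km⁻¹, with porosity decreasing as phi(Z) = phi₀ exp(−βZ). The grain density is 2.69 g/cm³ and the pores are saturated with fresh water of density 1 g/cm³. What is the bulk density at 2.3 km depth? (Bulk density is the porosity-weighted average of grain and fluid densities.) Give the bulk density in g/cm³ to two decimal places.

2.31 g/cm³

Porosity at depth: phi = 0.67·exp(−0.47×2.3) = 0.67×0.3393 = 0.2273
Bulk density: ρ_b = (1−phi)ρ_g + phi·ρ_f = 0.7727×2.69 + 0.2273×1
       = 2.079 + 0.227 = 2.306 g/cm³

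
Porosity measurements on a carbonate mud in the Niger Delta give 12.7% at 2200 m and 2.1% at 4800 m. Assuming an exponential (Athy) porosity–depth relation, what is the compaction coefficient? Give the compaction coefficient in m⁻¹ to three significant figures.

Working in km (1 km = 1000 m; c in km⁻¹ = c in m⁻¹ × 1000):
Athy: n(z) = n₀ e^(−cz) ⇒ n₁/n₂ = e^{c(z₂−z₁)} ⇒ c = ln(n₁/n₂)/(z₂−z₁)
c = ln(0.127/0.021) / (4.8 − 2.2) = ln(6.048) / 2.6 = 1.7997 / 2.6 = 0.6922 km⁻¹

0.000692 m⁻¹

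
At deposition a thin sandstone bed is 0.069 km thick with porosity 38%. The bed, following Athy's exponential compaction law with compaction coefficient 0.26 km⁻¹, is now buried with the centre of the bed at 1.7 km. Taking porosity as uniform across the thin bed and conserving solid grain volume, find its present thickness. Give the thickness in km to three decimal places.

0.057 km

Porosity at 1.7 km: φ = 0.38·exp(−0.26×1.7) = 0.2442
Solid-volume conservation: h(1−φ) = h₀(1−φ₀) ⇒ h = h₀·(1−φ₀)/(1−φ)
h = 0.069 × (1 − 0.38)/(1 − 0.2442) = 0.069 × 0.8204 = 0.0566 km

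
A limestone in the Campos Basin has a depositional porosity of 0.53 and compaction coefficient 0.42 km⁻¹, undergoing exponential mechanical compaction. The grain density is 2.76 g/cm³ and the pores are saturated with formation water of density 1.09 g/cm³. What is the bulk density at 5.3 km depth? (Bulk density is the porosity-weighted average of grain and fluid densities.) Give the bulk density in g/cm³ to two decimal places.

Porosity at depth: n = 0.53·exp(−0.42×5.3) = 0.53×0.1080 = 0.0572
Bulk density: ρ_b = (1−n)ρ_g + n·ρ_f = 0.9428×2.76 + 0.0572×1.09
       = 2.602 + 0.062 = 2.664 g/cm³

2.66 g/cm³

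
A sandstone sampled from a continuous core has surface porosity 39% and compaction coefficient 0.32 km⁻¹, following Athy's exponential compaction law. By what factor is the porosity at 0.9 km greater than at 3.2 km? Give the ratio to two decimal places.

2.09

phi(z₁)/phi(z₂) = e^(−β·z₁)/e^(−β·z₂) = e^{β(z₂−z₁)}
= exp(0.32 × 2.3) = exp(0.736) = 2.0876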